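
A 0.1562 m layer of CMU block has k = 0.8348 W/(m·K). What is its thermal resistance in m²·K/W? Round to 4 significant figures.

0.1871 m²·K/W

R = L/k = 0.1562/0.8348 = 0.18711 m²·K/W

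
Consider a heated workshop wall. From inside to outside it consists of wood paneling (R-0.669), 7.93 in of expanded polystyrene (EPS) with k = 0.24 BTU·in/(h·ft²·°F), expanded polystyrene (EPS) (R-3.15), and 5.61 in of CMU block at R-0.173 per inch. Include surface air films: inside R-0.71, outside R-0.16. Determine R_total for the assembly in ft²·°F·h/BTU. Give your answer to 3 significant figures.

38.7 ft²·°F·h/BTU

7.93/0.24 = 33.04
5.61 × 0.173 = 0.9705
R_total = 0.71 + 0.669 + 33.04 + 3.15 + 0.9705 + 0.16 = 38.7 ft²·°F·h/BTU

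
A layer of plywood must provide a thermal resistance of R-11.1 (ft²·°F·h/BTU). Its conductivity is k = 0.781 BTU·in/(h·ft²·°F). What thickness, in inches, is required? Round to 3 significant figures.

8.67 in

L = R × k = 11.1 × 0.781 = 8.669 in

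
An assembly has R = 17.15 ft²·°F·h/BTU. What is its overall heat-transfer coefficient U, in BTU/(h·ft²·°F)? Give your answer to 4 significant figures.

U = 1/R = 1/17.15 = 0.058309

0.05831 BTU/(h·ft²·°F)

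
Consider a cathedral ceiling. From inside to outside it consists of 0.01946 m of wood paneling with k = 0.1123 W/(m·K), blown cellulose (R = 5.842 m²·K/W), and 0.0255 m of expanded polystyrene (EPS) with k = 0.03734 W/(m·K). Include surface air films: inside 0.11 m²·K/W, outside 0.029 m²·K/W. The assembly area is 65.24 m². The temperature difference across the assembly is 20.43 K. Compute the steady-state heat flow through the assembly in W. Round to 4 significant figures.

194.9 W

0.01946/0.1123 = 0.17329
0.0255/0.03734 = 0.68291
R_total = 0.11 + 0.17329 + 5.842 + 0.68291 + 0.029 = 6.8372 m²·K/W
Q = A·ΔT/R = 65.24 × 20.43 / 6.8372 = 194.94 W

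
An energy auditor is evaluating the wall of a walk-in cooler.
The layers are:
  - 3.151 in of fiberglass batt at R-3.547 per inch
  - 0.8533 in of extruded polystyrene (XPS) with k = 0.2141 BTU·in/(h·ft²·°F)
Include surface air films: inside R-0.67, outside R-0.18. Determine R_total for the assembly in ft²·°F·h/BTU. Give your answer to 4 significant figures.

3.151 × 3.547 = 11.177
0.8533/0.2141 = 3.9855
R_total = 0.67 + 11.177 + 3.9855 + 0.18 = 16.012 ft²·°F·h/BTU

16.01 ft²·°F·h/BTU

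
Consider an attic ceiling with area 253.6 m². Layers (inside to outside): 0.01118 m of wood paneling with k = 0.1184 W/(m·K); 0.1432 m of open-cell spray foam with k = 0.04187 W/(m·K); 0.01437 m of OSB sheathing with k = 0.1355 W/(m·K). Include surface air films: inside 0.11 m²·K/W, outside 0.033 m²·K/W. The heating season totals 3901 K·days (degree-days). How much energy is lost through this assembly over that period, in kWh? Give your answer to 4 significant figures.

0.01118/0.1184 = 0.094426
0.1432/0.04187 = 3.4201
0.01437/0.1355 = 0.10605
R_total = 0.11 + 0.094426 + 3.4201 + 0.10605 + 0.033 = 3.7636 m²·K/W
E = A × HDD × 24 / R / 1000 = 253.6 × 3901 × 24 / 3.7636 / 1000 = 6308.6 kWh

6309 kWh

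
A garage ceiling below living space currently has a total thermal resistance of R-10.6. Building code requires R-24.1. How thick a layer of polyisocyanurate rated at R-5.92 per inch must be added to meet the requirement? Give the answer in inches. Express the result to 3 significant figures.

2.28 in

ΔR = 24.1 − 10.6 = 13.5 ft²·°F·h/BTU
L = ΔR / (R/in) = 13.5/5.92 = 2.28 in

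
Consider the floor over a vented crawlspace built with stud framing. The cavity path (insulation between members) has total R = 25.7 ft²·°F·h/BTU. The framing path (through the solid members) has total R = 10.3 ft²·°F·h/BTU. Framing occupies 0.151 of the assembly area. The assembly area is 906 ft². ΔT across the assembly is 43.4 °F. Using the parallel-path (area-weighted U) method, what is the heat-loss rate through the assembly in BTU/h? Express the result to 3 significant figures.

U_eff = 0.849/25.7 + 0.151/10.3 = 0.03304 + 0.01466 = 0.0477
R_eff = 1/U_eff = 20.97 ft²·°F·h/BTU
Q = 906 × 43.4 / 20.97 = 1875 BTU/h

1880 BTU/h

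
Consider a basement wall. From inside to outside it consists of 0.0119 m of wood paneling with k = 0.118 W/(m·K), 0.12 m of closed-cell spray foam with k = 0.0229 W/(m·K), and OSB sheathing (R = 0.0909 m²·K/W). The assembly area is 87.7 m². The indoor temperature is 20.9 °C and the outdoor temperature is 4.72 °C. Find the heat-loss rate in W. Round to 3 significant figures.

261 W

0.0119/0.118 = 0.1008
0.12/0.0229 = 5.24
R_total = 0.1008 + 5.24 + 0.0909 = 5.432 m²·K/W
Q = A·ΔT/R = 87.7 × (20.9 − 4.72) / 5.432 = 261.2 W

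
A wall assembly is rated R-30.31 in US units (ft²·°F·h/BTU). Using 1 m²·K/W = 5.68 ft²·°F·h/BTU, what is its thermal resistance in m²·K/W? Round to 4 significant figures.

R_SI = 30.31/5.68 = 5.3363

5.336 m²·K/W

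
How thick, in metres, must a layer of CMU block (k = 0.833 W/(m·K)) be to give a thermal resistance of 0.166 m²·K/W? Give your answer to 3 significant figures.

L = R·k = 0.166 × 0.833 = 0.1383 m

0.138 m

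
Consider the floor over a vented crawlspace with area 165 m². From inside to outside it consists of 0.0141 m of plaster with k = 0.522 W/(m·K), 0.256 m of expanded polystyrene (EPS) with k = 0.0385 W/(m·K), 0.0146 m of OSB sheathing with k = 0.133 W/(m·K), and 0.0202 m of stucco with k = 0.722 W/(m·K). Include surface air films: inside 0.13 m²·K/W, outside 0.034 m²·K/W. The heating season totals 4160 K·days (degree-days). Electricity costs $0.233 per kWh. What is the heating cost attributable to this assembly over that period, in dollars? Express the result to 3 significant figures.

550 dollars

0.0141/0.522 = 0.02701
0.256/0.0385 = 6.649
0.0146/0.133 = 0.1098
0.0202/0.722 = 0.02798
R_total = 0.13 + 0.02701 + 6.649 + 0.1098 + 0.02798 + 0.034 = 6.978 m²·K/W
E = A × HDD × 24 / R / 1000 = 165 × 4160 × 24 / 6.978 / 1000 = 2361 kWh
Cost = 2361 × 0.233 = $550.1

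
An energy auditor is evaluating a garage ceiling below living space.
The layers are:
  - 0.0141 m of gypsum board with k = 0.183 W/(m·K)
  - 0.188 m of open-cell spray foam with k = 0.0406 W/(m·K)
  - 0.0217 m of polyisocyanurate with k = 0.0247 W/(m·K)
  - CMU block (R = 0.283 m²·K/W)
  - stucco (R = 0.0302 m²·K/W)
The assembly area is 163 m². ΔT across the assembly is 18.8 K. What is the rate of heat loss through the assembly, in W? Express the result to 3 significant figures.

519 W

0.0141/0.183 = 0.07705
0.188/0.0406 = 4.631
0.0217/0.0247 = 0.8785
R_total = 0.07705 + 4.631 + 0.8785 + 0.283 + 0.0302 = 5.899 m²·K/W
Q = A·ΔT/R = 163 × 18.8 / 5.899 = 519.4 W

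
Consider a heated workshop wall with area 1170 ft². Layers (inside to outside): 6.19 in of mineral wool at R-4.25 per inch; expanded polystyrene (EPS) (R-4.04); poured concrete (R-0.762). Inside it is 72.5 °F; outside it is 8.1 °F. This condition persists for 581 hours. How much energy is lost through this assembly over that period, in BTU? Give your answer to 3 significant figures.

1410000 BTU

6.19 × 4.25 = 26.31
R_total = 26.31 + 4.04 + 0.762 = 31.11 ft²·°F·h/BTU
Q = 1170 × (72.5 − 8.1) / 31.11 = 2422 BTU/h
E = 2422 × 581 = 1407000 BTU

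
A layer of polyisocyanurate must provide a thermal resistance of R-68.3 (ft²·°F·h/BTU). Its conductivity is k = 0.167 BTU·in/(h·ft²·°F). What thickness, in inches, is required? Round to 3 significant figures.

L = R × k = 68.3 × 0.167 = 11.41 in

11.4 in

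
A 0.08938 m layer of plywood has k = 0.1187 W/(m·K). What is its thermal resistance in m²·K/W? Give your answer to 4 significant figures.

R = L/k = 0.08938/0.1187 = 0.75299 m²·K/W

0.7530 m²·K/W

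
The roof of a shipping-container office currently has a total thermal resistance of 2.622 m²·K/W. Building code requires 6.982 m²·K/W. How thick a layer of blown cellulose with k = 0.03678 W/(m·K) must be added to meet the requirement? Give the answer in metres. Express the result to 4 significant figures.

0.1604 m

ΔR = 6.982 − 2.622 = 4.36 m²·K/W
L = ΔR × k = 4.36 × 0.03678 = 0.16036 m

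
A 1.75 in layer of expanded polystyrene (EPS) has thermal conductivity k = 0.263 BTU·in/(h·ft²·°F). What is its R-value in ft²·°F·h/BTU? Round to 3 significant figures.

R = L/k = 1.75/0.263 = 6.654 ft²·°F·h/BTU

6.65 ft²·°F·h/BTU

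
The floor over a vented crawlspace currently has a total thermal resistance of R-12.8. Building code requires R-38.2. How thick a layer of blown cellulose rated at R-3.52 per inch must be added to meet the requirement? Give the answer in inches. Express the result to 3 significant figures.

ΔR = 38.2 − 12.8 = 25.4 ft²·°F·h/BTU
L = ΔR / (R/in) = 25.4/3.52 = 7.216 in

7.22 in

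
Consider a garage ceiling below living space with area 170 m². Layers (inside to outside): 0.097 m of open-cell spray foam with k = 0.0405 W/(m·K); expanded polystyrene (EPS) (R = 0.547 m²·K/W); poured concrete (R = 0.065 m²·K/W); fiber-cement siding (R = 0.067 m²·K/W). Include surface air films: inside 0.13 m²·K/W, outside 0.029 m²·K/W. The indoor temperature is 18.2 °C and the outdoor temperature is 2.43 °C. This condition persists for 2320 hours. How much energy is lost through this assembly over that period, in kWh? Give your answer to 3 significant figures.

1920 kWh

0.097/0.0405 = 2.395
R_total = 0.13 + 2.395 + 0.547 + 0.065 + 0.067 + 0.029 = 3.233 m²·K/W
Q = 170 × (18.2 − 2.43) / 3.233 = 829.2 W
E = 829.2 W × 2320 h / 1000 = 1924 kWh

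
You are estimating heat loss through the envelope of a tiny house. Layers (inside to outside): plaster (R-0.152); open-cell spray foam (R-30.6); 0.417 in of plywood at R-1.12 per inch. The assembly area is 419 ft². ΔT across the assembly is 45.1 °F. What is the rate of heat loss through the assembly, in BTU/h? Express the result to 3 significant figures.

0.417 × 1.12 = 0.467
R_total = 0.152 + 30.6 + 0.467 = 31.22 ft²·°F·h/BTU
Q = A·ΔT/R = 419 × 45.1 / 31.22 = 605.3 BTU/h

605 BTU/h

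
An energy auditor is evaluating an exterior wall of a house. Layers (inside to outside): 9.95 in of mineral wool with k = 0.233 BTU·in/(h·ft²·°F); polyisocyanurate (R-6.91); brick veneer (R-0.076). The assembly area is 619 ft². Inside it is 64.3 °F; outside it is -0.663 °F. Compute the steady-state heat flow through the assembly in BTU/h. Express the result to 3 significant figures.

9.95/0.233 = 42.7
R_total = 42.7 + 6.91 + 0.076 = 49.69 ft²·°F·h/BTU
Q = A·ΔT/R = 619 × (64.3 − (-0.663)) / 49.69 = 809.3 BTU/h

809 BTU/h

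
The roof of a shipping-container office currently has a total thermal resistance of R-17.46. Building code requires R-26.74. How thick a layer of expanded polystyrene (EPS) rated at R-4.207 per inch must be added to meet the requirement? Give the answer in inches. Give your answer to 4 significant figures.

ΔR = 26.74 − 17.46 = 9.28 ft²·°F·h/BTU
L = ΔR / (R/in) = 9.28/4.207 = 2.2058 in

2.206 in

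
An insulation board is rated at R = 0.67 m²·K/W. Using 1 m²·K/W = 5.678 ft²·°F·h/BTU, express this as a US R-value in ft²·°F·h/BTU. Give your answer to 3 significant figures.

3.80 ft²·°F·h/BTU

R_US = 0.67 × 5.678 = 3.804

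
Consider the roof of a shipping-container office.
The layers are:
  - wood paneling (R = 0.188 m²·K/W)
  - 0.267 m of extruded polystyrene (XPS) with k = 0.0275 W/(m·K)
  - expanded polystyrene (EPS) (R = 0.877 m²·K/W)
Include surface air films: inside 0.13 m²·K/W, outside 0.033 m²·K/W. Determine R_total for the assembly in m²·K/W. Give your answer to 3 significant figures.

10.9 m²·K/W

0.267/0.0275 = 9.709
R_total = 0.13 + 0.188 + 9.709 + 0.877 + 0.033 = 10.94 m²·K/W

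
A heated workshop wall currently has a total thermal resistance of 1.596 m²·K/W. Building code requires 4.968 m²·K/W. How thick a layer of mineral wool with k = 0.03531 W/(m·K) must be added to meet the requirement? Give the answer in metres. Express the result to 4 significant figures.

0.1191 m

ΔR = 4.968 − 1.596 = 3.372 m²·K/W
L = ΔR × k = 3.372 × 0.03531 = 0.11907 m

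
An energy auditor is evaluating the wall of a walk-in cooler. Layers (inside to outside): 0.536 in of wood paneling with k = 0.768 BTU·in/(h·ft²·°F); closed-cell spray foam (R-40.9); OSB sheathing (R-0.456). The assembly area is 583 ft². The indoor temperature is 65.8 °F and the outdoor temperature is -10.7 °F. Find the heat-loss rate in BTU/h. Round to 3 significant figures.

1060 BTU/h

0.536/0.768 = 0.6979
R_total = 0.6979 + 40.9 + 0.456 = 42.05 ft²·°F·h/BTU
Q = A·ΔT/R = 583 × (65.8 − (-10.7)) / 42.05 = 1061 BTU/h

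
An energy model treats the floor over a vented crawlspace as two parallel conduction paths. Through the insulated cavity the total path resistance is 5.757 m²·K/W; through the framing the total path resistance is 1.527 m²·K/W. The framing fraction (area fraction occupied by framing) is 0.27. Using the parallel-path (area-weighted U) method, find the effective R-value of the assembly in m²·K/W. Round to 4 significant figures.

3.294 m²·K/W

U_eff = 0.73/5.757 + 0.27/1.527 = 0.1268 + 0.17682 = 0.30362
R_eff = 1/U_eff = 3.2936 m²·K/W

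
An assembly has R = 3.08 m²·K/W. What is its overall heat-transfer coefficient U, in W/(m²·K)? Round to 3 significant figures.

U = 1/R = 1/3.08 = 0.3247

0.325 W/(m²·K)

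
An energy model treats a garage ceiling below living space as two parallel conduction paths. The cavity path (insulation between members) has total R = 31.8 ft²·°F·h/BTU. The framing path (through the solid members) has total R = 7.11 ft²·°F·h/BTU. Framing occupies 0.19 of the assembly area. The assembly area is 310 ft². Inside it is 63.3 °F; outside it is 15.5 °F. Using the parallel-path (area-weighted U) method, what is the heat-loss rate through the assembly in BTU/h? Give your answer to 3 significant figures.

773 BTU/h

U_eff = 0.81/31.8 + 0.19/7.11 = 0.02547 + 0.02672 = 0.05219
R_eff = 1/U_eff = 19.16 ft²·°F·h/BTU
Q = 310 × (63.3 − 15.5) / 19.16 = 773.4 BTU/h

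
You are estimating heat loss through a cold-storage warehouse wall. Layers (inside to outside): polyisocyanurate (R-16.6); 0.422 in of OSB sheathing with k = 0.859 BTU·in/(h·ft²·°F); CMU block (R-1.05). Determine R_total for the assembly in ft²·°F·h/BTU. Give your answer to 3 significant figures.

18.1 ft²·°F·h/BTU

0.422/0.859 = 0.4913
R_total = 16.6 + 0.4913 + 1.05 = 18.14 ft²·°F·h/BTU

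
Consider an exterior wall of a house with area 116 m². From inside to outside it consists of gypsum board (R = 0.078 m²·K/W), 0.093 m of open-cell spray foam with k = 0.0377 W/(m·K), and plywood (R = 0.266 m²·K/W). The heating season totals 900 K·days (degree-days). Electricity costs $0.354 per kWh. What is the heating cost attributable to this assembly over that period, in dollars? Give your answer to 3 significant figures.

0.093/0.0377 = 2.467
R_total = 0.078 + 2.467 + 0.266 = 2.811 m²·K/W
E = A × HDD × 24 / R / 1000 = 116 × 900 × 24 / 2.811 / 1000 = 891.4 kWh
Cost = 891.4 × 0.354 = $315.6

316 dollars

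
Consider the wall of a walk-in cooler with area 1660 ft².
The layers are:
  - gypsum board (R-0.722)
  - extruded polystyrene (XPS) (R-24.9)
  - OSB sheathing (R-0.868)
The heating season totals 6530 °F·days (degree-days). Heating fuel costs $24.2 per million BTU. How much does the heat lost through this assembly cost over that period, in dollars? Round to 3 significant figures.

238 dollars

R_total = 0.722 + 24.9 + 0.868 = 26.49 ft²·°F·h/BTU
E = A × HDD × 24 / R = 1660 × 6530 × 24 / 26.49 = 9821000 BTU
Cost = 9821000/10⁶ × 24.2 = $237.7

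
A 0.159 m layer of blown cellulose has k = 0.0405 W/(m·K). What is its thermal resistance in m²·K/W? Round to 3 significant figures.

R = L/k = 0.159/0.0405 = 3.926 m²·K/W

3.93 m²·K/W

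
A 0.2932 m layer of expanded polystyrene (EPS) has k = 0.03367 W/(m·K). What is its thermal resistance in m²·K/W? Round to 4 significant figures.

R = L/k = 0.2932/0.03367 = 8.708 m²·K/W

8.708 m²·K/W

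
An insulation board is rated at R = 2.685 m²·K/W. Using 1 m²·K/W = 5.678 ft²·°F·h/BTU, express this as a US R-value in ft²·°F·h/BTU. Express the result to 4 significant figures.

R_US = 2.685 × 5.678 = 15.245

15.25 ft²·°F·h/BTU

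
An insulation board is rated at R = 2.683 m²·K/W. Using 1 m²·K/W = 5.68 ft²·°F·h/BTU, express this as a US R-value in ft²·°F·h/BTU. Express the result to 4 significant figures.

R_US = 2.683 × 5.68 = 15.239

15.24 ft²·°F·h/BTU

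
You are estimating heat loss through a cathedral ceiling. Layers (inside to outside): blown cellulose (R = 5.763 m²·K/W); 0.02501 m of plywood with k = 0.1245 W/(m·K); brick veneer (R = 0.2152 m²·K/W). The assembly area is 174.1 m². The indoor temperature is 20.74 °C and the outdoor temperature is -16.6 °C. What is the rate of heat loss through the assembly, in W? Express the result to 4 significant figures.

0.02501/0.1245 = 0.20088
R_total = 5.763 + 0.20088 + 0.2152 = 6.1791 m²·K/W
Q = A·ΔT/R = 174.1 × (20.74 − (-16.6)) / 6.1791 = 1052.1 W

1052 W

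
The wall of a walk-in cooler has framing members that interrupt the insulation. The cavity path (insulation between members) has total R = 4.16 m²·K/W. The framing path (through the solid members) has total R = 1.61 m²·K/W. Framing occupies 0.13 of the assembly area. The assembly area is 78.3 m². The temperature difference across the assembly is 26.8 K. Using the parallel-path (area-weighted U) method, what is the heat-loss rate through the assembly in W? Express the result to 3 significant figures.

U_eff = 0.87/4.16 + 0.13/1.61 = 0.2091 + 0.08075 = 0.2899
R_eff = 1/U_eff = 3.45 m²·K/W
Q = 78.3 × 26.8 / 3.45 = 608.3 W

608 W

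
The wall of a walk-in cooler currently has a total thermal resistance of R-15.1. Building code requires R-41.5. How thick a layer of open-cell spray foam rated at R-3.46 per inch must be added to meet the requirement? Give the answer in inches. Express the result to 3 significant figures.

7.63 in

ΔR = 41.5 − 15.1 = 26.4 ft²·°F·h/BTU
L = ΔR / (R/in) = 26.4/3.46 = 7.63 in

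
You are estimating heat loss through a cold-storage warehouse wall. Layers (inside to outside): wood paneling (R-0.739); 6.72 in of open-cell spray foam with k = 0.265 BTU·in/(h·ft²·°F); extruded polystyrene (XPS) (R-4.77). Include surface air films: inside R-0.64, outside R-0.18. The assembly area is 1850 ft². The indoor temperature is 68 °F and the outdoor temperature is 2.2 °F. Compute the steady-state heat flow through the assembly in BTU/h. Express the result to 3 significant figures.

6.72/0.265 = 25.36
R_total = 0.64 + 0.739 + 25.36 + 4.77 + 0.18 = 31.69 ft²·°F·h/BTU
Q = A·ΔT/R = 1850 × (68 − 2.2) / 31.69 = 3842 BTU/h

3840 BTU/h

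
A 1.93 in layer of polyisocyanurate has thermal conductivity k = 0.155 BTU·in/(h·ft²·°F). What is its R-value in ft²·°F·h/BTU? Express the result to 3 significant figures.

R = L/k = 1.93/0.155 = 12.45 ft²·°F·h/BTU

12.5 ft²·°F·h/BTU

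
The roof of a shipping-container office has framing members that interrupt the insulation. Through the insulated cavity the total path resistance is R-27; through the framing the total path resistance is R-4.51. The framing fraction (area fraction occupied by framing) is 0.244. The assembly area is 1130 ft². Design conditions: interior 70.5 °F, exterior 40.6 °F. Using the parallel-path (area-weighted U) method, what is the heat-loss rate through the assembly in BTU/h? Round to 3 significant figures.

U_eff = 0.756/27 + 0.244/4.51 = 0.028 + 0.0541 = 0.0821
R_eff = 1/U_eff = 12.18 ft²·°F·h/BTU
Q = 1130 × (70.5 − 40.6) / 12.18 = 2774 BTU/h

2770 BTU/h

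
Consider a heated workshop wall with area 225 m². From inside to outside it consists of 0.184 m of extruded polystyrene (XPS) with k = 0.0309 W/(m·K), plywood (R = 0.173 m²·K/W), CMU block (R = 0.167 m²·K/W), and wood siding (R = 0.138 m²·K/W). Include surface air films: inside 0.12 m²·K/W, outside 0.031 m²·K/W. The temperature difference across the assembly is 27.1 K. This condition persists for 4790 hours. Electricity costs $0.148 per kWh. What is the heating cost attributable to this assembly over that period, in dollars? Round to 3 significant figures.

657 dollars

0.184/0.0309 = 5.955
R_total = 0.12 + 5.955 + 0.173 + 0.167 + 0.138 + 0.031 = 6.584 m²·K/W
Q = 225 × 27.1 / 6.584 = 926.2 W
E = 926.2 W × 4790 h / 1000 = 4436 kWh
Cost = 4436 × 0.148 = $656.6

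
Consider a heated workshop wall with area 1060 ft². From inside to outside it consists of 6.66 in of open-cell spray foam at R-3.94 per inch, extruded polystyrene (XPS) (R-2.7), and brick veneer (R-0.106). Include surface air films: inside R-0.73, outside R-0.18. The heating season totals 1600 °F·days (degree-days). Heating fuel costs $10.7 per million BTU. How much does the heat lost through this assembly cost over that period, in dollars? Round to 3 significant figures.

14.5 dollars

6.66 × 3.94 = 26.24
R_total = 0.73 + 26.24 + 2.7 + 0.106 + 0.18 = 29.96 ft²·°F·h/BTU
E = A × HDD × 24 / R = 1060 × 1600 × 24 / 29.96 = 1359000 BTU
Cost = 1359000/10⁶ × 10.7 = $14.54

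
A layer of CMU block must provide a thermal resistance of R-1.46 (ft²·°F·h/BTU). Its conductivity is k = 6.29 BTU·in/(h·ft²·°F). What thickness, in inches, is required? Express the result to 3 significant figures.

L = R × k = 1.46 × 6.29 = 9.183 in

9.18 in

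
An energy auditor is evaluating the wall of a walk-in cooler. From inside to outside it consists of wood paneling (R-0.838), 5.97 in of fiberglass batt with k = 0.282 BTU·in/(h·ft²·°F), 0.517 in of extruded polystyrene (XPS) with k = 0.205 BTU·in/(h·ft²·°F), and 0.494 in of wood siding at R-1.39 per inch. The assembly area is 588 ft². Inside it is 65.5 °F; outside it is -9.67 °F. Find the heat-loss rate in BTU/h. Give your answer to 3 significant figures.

5.97/0.282 = 21.17
0.517/0.205 = 2.522
0.494 × 1.39 = 0.6867
R_total = 0.838 + 21.17 + 2.522 + 0.6867 = 25.22 ft²·°F·h/BTU
Q = A·ΔT/R = 588 × (65.5 − (-9.67)) / 25.22 = 1753 BTU/h

1750 BTU/h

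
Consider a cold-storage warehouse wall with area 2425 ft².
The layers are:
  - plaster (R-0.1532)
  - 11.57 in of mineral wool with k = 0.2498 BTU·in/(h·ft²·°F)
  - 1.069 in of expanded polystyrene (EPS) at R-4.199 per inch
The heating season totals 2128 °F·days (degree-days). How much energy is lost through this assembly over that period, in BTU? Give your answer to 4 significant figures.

2430000 BTU

11.57/0.2498 = 46.317
1.069 × 4.199 = 4.4887
R_total = 0.1532 + 46.317 + 4.4887 = 50.959 ft²·°F·h/BTU
E = A × HDD × 24 / R = 2425 × 2128 × 24 / 50.959 = 2430400 BTU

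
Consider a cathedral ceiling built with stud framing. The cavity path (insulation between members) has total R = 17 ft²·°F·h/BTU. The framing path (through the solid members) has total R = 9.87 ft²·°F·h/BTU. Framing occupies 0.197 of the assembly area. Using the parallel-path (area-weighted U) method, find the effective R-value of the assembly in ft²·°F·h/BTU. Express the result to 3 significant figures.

U_eff = 0.803/17 + 0.197/9.87 = 0.04724 + 0.01996 = 0.06719
R_eff = 1/U_eff = 14.88 ft²·°F·h/BTU

14.9 ft²·°F·h/BTU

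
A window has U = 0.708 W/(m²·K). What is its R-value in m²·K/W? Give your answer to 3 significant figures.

R = 1/U = 1/0.708 = 1.412

1.41 m²·K/W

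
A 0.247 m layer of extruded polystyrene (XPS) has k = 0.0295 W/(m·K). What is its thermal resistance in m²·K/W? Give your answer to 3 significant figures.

8.37 m²·K/W

R = L/k = 0.247/0.0295 = 8.373 m²·K/W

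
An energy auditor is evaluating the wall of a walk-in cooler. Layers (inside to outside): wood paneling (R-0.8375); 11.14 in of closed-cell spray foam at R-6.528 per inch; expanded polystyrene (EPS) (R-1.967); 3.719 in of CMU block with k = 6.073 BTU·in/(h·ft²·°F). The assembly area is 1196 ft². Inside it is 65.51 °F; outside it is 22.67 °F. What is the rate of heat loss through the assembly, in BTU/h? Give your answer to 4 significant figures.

11.14 × 6.528 = 72.722
3.719/6.073 = 0.61238
R_total = 0.8375 + 72.722 + 1.967 + 0.61238 = 76.139 ft²·°F·h/BTU
Q = A·ΔT/R = 1196 × (65.51 − 22.67) / 76.139 = 672.94 BTU/h

672.9 BTU/h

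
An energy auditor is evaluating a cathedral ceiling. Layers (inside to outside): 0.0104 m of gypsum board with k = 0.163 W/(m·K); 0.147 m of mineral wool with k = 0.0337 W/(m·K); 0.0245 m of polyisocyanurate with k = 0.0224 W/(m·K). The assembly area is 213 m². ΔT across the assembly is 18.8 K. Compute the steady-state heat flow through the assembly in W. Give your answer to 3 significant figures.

0.0104/0.163 = 0.0638
0.147/0.0337 = 4.362
0.0245/0.0224 = 1.094
R_total = 0.0638 + 4.362 + 1.094 = 5.52 m²·K/W
Q = A·ΔT/R = 213 × 18.8 / 5.52 = 725.5 W

725 W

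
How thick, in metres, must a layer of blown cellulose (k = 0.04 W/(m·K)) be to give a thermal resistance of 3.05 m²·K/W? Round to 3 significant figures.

0.122 m

L = R·k = 3.05 × 0.04 = 0.122 m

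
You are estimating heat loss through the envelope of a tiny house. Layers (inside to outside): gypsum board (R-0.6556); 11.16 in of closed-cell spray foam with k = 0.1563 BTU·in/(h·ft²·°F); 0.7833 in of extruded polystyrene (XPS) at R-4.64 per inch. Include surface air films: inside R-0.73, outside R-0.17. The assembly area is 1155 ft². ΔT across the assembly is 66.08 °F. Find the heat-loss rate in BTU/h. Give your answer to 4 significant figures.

996.5 BTU/h

11.16/0.1563 = 71.401
0.7833 × 4.64 = 3.6345
R_total = 0.73 + 0.6556 + 71.401 + 3.6345 + 0.17 = 76.591 ft²·°F·h/BTU
Q = A·ΔT/R = 1155 × 66.08 / 76.591 = 996.49 BTU/h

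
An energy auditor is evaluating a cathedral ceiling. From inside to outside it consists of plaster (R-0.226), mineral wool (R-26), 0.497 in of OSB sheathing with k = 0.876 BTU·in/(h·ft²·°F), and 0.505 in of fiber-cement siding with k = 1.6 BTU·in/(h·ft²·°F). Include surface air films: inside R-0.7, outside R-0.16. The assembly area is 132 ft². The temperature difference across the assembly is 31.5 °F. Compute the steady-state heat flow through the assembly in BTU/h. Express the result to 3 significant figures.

149 BTU/h

0.497/0.876 = 0.5674
0.505/1.6 = 0.3156
R_total = 0.7 + 0.226 + 26 + 0.5674 + 0.3156 + 0.16 = 27.97 ft²·°F·h/BTU
Q = A·ΔT/R = 132 × 31.5 / 27.97 = 148.7 BTU/h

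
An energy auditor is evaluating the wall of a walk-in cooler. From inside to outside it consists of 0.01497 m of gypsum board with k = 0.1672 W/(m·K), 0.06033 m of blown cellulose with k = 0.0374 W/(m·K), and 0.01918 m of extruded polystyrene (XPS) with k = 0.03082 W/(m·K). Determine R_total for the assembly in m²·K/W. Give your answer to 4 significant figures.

0.01497/0.1672 = 0.089533
0.06033/0.0374 = 1.6131
0.01918/0.03082 = 0.62232
R_total = 0.089533 + 1.6131 + 0.62232 = 2.325 m²·K/W

2.325 m²·K/W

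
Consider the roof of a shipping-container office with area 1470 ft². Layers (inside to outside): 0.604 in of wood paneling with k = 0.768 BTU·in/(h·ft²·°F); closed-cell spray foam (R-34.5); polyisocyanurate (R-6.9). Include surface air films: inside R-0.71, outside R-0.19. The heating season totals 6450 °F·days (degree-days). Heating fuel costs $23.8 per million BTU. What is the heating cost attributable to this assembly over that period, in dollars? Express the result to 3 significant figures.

126 dollars

0.604/0.768 = 0.7865
R_total = 0.71 + 0.7865 + 34.5 + 6.9 + 0.19 = 43.09 ft²·°F·h/BTU
E = A × HDD × 24 / R = 1470 × 6450 × 24 / 43.09 = 5281000 BTU
Cost = 5281000/10⁶ × 23.8 = $125.7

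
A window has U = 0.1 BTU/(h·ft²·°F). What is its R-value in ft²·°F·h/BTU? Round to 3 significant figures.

10.0 ft²·°F·h/BTU

R = 1/U = 1/0.1 = 10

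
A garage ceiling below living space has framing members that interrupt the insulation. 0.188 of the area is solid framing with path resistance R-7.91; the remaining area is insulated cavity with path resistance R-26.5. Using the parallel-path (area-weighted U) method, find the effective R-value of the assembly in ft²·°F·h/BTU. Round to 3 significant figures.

U_eff = 0.812/26.5 + 0.188/7.91 = 0.03064 + 0.02377 = 0.05441
R_eff = 1/U_eff = 18.38 ft²·°F·h/BTU

18.4 ft²·°F·h/BTU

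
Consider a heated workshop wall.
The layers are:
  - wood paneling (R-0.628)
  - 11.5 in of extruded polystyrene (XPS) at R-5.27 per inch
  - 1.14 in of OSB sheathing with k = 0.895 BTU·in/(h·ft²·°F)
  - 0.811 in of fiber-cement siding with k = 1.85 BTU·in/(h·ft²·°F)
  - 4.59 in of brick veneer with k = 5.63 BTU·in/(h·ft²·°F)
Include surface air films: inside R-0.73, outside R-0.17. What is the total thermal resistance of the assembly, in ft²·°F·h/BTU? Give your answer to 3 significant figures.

11.5 × 5.27 = 60.6
1.14/0.895 = 1.274
0.811/1.85 = 0.4384
4.59/5.63 = 0.8153
R_total = 0.73 + 0.628 + 60.6 + 1.274 + 0.4384 + 0.8153 + 0.17 = 64.66 ft²·°F·h/BTU

64.7 ft²·°F·h/BTU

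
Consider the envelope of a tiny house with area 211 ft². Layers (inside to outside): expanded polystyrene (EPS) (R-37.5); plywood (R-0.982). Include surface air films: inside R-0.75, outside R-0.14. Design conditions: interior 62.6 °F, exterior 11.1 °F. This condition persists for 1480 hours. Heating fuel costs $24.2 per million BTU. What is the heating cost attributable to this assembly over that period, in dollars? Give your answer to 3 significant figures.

9.89 dollars

R_total = 0.75 + 37.5 + 0.982 + 0.14 = 39.37 ft²·°F·h/BTU
Q = 211 × (62.6 − 11.1) / 39.37 = 276 BTU/h
E = 276 × 1480 = 408500 BTU
Cost = 408500/10⁶ × 24.2 = $9.885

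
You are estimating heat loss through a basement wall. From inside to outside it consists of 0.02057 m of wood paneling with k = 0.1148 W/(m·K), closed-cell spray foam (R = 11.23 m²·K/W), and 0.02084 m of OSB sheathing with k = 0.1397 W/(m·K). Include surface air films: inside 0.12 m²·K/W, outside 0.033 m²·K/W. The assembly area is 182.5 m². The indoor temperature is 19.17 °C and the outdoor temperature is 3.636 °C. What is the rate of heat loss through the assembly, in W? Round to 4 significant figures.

0.02057/0.1148 = 0.17918
0.02084/0.1397 = 0.14918
R_total = 0.12 + 0.17918 + 11.23 + 0.14918 + 0.033 = 11.711 m²·K/W
Q = A·ΔT/R = 182.5 × (19.17 − 3.636) / 11.711 = 242.07 W

242.1 W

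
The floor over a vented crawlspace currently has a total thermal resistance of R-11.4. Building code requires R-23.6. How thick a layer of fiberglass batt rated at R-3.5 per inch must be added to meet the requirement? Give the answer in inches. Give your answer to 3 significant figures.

ΔR = 23.6 − 11.4 = 12.2 ft²·°F·h/BTU
L = ΔR / (R/in) = 12.2/3.5 = 3.486 in

3.49 in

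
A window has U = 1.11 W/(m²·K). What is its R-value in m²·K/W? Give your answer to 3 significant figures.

0.901 m²·K/W

R = 1/U = 1/1.11 = 0.9009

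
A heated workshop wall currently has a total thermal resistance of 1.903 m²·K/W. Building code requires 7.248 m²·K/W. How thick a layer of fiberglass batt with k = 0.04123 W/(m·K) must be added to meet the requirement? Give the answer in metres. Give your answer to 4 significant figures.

ΔR = 7.248 − 1.903 = 5.345 m²·K/W
L = ΔR × k = 5.345 × 0.04123 = 0.22037 m

0.2204 m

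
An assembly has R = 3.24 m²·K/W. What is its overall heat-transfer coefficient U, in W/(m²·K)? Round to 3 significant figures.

0.309 W/(m²·K)

U = 1/R = 1/3.24 = 0.3086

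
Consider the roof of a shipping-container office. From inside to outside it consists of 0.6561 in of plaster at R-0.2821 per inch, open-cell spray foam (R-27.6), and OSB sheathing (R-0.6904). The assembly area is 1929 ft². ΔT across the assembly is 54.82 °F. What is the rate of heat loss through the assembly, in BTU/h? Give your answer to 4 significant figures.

0.6561 × 0.2821 = 0.18509
R_total = 0.18509 + 27.6 + 0.6904 = 28.475 ft²·°F·h/BTU
Q = A·ΔT/R = 1929 × 54.82 / 28.475 = 3713.6 BTU/h

3714 BTU/h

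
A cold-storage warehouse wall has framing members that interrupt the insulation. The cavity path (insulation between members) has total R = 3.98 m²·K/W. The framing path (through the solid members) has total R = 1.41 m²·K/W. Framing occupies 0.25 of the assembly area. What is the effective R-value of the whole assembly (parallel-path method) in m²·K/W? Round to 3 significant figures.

U_eff = 0.75/3.98 + 0.25/1.41 = 0.1884 + 0.1773 = 0.3657
R_eff = 1/U_eff = 2.734 m²·K/W

2.73 m²·K/W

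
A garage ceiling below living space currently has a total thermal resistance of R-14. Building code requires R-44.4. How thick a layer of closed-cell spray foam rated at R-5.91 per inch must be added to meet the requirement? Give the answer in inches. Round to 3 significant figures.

ΔR = 44.4 − 14 = 30.4 ft²·°F·h/BTU
L = ΔR / (R/in) = 30.4/5.91 = 5.144 in

5.14 in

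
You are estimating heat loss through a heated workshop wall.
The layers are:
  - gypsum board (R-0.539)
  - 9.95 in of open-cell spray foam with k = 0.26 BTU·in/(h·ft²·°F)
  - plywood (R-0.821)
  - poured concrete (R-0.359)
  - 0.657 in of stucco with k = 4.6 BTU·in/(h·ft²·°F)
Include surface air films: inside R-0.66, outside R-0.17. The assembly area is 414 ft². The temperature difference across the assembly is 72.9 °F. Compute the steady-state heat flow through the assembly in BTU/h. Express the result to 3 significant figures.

737 BTU/h

9.95/0.26 = 38.27
0.657/4.6 = 0.1428
R_total = 0.66 + 0.539 + 38.27 + 0.821 + 0.359 + 0.1428 + 0.17 = 40.96 ft²·°F·h/BTU
Q = A·ΔT/R = 414 × 72.9 / 40.96 = 736.8 BTU/h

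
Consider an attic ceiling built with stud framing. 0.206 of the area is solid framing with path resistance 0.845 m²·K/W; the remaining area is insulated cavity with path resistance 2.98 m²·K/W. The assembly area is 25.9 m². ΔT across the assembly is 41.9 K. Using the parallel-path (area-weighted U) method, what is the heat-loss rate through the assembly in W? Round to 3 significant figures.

U_eff = 0.794/2.98 + 0.206/0.845 = 0.2664 + 0.2438 = 0.5102
R_eff = 1/U_eff = 1.96 m²·K/W
Q = 25.9 × 41.9 / 1.96 = 553.7 W

554 W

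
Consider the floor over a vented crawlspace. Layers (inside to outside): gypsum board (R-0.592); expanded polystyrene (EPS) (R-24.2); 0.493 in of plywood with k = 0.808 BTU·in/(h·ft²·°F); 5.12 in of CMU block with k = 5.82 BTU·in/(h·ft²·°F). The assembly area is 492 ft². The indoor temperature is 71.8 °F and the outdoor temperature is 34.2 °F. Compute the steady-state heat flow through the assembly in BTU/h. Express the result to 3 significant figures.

704 BTU/h

0.493/0.808 = 0.6101
5.12/5.82 = 0.8797
R_total = 0.592 + 24.2 + 0.6101 + 0.8797 = 26.28 ft²·°F·h/BTU
Q = A·ΔT/R = 492 × (71.8 − 34.2) / 26.28 = 703.9 BTU/h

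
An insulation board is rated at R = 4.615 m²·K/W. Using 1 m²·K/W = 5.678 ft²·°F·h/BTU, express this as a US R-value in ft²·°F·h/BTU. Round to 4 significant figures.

R_US = 4.615 × 5.678 = 26.204

26.20 ft²·°F·h/BTU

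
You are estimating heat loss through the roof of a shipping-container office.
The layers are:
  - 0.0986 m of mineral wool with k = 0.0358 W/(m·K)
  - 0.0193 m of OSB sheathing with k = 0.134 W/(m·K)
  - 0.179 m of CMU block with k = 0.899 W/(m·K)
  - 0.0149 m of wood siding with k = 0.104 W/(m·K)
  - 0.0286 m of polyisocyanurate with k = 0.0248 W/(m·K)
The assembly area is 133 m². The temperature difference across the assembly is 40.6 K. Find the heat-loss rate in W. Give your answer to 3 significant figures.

1230 W

0.0986/0.0358 = 2.754
0.0193/0.134 = 0.144
0.179/0.899 = 0.1991
0.0149/0.104 = 0.1433
0.0286/0.0248 = 1.153
R_total = 2.754 + 0.144 + 0.1991 + 0.1433 + 1.153 = 4.394 m²·K/W
Q = A·ΔT/R = 133 × 40.6 / 4.394 = 1229 W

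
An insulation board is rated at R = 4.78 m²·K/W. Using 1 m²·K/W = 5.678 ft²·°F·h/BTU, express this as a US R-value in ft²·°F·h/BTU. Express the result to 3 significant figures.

R_US = 4.78 × 5.678 = 27.14

27.1 ft²·°F·h/BTU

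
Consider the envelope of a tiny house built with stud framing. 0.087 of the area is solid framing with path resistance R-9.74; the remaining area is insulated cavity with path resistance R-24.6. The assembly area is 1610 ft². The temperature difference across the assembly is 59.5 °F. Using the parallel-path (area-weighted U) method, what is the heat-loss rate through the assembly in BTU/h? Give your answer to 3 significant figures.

U_eff = 0.913/24.6 + 0.087/9.74 = 0.03711 + 0.008932 = 0.04605
R_eff = 1/U_eff = 21.72 ft²·°F·h/BTU
Q = 1610 × 59.5 / 21.72 = 4411 BTU/h

4410 BTU/h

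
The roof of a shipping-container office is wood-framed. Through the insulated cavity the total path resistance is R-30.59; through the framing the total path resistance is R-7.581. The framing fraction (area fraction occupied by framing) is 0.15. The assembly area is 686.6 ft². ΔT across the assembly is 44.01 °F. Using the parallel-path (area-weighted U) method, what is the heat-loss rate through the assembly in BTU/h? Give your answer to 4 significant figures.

1438 BTU/h

U_eff = 0.85/30.59 + 0.15/7.581 = 0.027787 + 0.019786 = 0.047573
R_eff = 1/U_eff = 21.02 ft²·°F·h/BTU
Q = 686.6 × 44.01 / 21.02 = 1437.5 BTU/h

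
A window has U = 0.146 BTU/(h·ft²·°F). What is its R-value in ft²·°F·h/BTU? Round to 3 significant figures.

6.85 ft²·°F·h/BTU

R = 1/U = 1/0.146 = 6.849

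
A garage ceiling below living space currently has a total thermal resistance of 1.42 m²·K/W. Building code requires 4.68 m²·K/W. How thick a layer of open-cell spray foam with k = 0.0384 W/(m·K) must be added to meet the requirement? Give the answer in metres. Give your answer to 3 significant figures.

0.125 m

ΔR = 4.68 − 1.42 = 3.26 m²·K/W
L = ΔR × k = 3.26 × 0.0384 = 0.1252 m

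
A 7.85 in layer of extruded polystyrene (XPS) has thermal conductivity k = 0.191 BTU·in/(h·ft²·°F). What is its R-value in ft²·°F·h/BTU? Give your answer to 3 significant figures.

R = L/k = 7.85/0.191 = 41.1 ft²·°F·h/BTU

41.1 ft²·°F·h/BTU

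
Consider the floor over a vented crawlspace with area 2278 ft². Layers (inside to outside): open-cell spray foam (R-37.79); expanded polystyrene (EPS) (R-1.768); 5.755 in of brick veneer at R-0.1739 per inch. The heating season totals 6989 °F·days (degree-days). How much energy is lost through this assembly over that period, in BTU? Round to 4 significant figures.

5.755 × 0.1739 = 1.0008
R_total = 37.79 + 1.768 + 1.0008 = 40.559 ft²·°F·h/BTU
E = A × HDD × 24 / R = 2278 × 6989 × 24 / 40.559 = 9421000 BTU

9421000 BTU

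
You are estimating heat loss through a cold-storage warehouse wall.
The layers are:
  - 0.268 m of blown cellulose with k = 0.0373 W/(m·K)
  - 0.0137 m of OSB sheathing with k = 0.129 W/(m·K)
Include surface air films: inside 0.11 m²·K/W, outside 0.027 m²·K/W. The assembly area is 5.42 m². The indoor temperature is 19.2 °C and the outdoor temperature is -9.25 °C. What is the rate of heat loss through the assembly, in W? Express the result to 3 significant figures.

20.8 W

0.268/0.0373 = 7.185
0.0137/0.129 = 0.1062
R_total = 0.11 + 7.185 + 0.1062 + 0.027 = 7.428 m²·K/W
Q = A·ΔT/R = 5.42 × (19.2 − (-9.25)) / 7.428 = 20.76 W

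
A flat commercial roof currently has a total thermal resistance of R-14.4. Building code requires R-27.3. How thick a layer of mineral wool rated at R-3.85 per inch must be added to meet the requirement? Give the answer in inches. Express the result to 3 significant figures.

3.35 in

ΔR = 27.3 − 14.4 = 12.9 ft²·°F·h/BTU
L = ΔR / (R/in) = 12.9/3.85 = 3.351 in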